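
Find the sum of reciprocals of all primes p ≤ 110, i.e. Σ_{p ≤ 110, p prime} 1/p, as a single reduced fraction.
Σ 1/p = 514977313070181206962860776592994315598662571/279734996817854936178276161872067809674997230

π(110) = 29, so the primes ≤ 110 are [2, 3, 5, 7, 11, 13, 17, 19, 23, 29, 31, 37, 41, 43, 47, 53, 59, 61, 67, 71, 73, 79, 83, 89, 97, 101, 103, 107, 109]. Summing 1/p over these primes: 514977313070181206962860776592994315598662571/279734996817854936178276161872067809674997230 ≈ 1.8409. Mertens estimate ln ln(110) + 0.2615 ≈ 1.8092.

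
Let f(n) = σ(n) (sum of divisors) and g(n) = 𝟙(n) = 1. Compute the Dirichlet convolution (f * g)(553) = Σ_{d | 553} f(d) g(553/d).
(σ * 𝟙)(553) = 729

Divisors of 553: [1, 7, 79, 553]. For each d | 553:
  d = 1: σ(1) · 𝟙(553/1) = 1 · 1 = 1
  d = 7: σ(7) · 𝟙(553/7) = 8 · 1 = 8
  d = 79: σ(79) · 𝟙(553/79) = 80 · 1 = 80
  d = 553: σ(553) · 𝟙(553/553) = 640 · 1 = 640
Summing: (σ * 𝟙)(553) = 1 + 8 + 80 + 640 = 729.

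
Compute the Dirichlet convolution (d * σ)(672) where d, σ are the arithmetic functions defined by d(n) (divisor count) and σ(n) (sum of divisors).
(d * σ)(672) = 13140

Divisors of 672: [1, 2, 3, 4, 6, 7, 8, 12, 14, 16, 21, 24, 28, 32, 42, 48, 56, 84, 96, 112, 168, 224, 336, 672]. For each d | 672:
  d = 1: d(1) · σ(672/1) = 1 · 2016 = 2016
  d = 2: d(2) · σ(672/2) = 2 · 992 = 1984
  d = 3: d(3) · σ(672/3) = 2 · 504 = 1008
  d = 4: d(4) · σ(672/4) = 3 · 480 = 1440
  d = 6: d(6) · σ(672/6) = 4 · 248 = 992
  d = 7: d(7) · σ(672/7) = 2 · 252 = 504
  d = 8: d(8) · σ(672/8) = 4 · 224 = 896
  d = 12: d(12) · σ(672/12) = 6 · 120 = 720
  d = 14: d(14) · σ(672/14) = 4 · 124 = 496
  d = 16: d(16) · σ(672/16) = 5 · 96 = 480
  d = 21: d(21) · σ(672/21) = 4 · 63 = 252
  d = 24: d(24) · σ(672/24) = 8 · 56 = 448
  d = 28: d(28) · σ(672/28) = 6 · 60 = 360
  d = 32: d(32) · σ(672/32) = 6 · 32 = 192
  d = 42: d(42) · σ(672/42) = 8 · 31 = 248
  d = 48: d(48) · σ(672/48) = 10 · 24 = 240
  d = 56: d(56) · σ(672/56) = 8 · 28 = 224
  d = 84: d(84) · σ(672/84) = 12 · 15 = 180
  d = 96: d(96) · σ(672/96) = 12 · 8 = 96
  d = 112: d(112) · σ(672/112) = 10 · 12 = 120
  d = 168: d(168) · σ(672/168) = 16 · 7 = 112
  d = 224: d(224) · σ(672/224) = 12 · 4 = 48
  d = 336: d(336) · σ(672/336) = 20 · 3 = 60
  d = 672: d(672) · σ(672/672) = 24 · 1 = 24
Summing: (d * σ)(672) = 2016 + 1984 + 1008 + 1440 + 992 + 504 + 896 + 720 + 496 + 480 + 252 + 448 + 360 + 192 + 248 + 240 + 224 + 180 + 96 + 120 + 112 + 48 + 60 + 24 = 13140.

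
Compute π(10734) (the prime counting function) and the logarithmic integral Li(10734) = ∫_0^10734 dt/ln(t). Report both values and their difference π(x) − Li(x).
π(10734) = 1309;  Li(10734) ≈ 1325.52;  π(x) − Li(x) ≈ -16.52.

Direct count of primes ≤ 10734 gives π(10734) = 1309. Numerical evaluation of the logarithmic integral gives Li(10734) ≈ 1325.52. The difference π(x) − Li(x) ≈ -16.52 is typically negative for small/moderate x (Li(x) overestimates), though Littlewood's theorem shows this sign changes infinitely often.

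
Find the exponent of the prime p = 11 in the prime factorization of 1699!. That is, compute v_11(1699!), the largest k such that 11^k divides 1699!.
v_11(1699!) = 169

Legendre's formula: v_p(n!) = Σ_{k ≥ 1} ⌊n / p^k⌋. For p = 11, n = 1699, the terms are:
  ⌊1699/11^1⌋ = ⌊1699/11⌋ = 154
  ⌊1699/11^2⌋ = ⌊1699/121⌋ = 14
  ⌊1699/11^3⌋ = ⌊1699/1331⌋ = 1
(the next term ⌊1699/11^4⌋ = 0, terminating the sum). Summing: v_11(1699!) = 154 + 14 + 1 = 169.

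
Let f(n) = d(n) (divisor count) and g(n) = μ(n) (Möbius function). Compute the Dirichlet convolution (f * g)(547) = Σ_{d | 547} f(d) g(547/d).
(d * μ)(547) = 1

Divisors of 547: [1, 547]. For each d | 547:
  d = 1: d(1) · μ(547/1) = 1 · -1 = -1
  d = 547: d(547) · μ(547/547) = 2 · 1 = 2
Summing: (d * μ)(547) = -1 + 2 = 1.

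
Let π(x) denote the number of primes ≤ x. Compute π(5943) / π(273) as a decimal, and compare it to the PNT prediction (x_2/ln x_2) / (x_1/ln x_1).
π(5943)/π(273) = 780/58 ≈ 13.4483;  PNT prediction ≈ 14.0523.

π(273) = 58 and π(5943) = 780, so π(5943)/π(273) ≈ 13.4483. The PNT-predicted ratio is (5943/ln(5943)) / (273/ln(273)) ≈ 14.0523. The two agree to within a few percent, as expected.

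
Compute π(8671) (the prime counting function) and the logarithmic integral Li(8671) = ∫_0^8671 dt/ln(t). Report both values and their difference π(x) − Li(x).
π(8671) = 1079;  Li(8671) ≈ 1100.74;  π(x) − Li(x) ≈ -21.74.

Direct count of primes ≤ 8671 gives π(8671) = 1079. Numerical evaluation of the logarithmic integral gives Li(8671) ≈ 1100.74. The difference π(x) − Li(x) ≈ -21.74 is typically negative for small/moderate x (Li(x) overestimates), though Littlewood's theorem shows this sign changes infinitely often.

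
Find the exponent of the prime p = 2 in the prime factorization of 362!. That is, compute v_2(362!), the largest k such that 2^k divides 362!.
v_2(362!) = 357

Legendre's formula: v_p(n!) = Σ_{k ≥ 1} ⌊n / p^k⌋. For p = 2, n = 362, the terms are:
  ⌊362/2^1⌋ = ⌊362/2⌋ = 181
  ⌊362/2^2⌋ = ⌊362/4⌋ = 90
  ⌊362/2^3⌋ = ⌊362/8⌋ = 45
  ⌊362/2^4⌋ = ⌊362/16⌋ = 22
  ⌊362/2^5⌋ = ⌊362/32⌋ = 11
  ⌊362/2^6⌋ = ⌊362/64⌋ = 5
  ⌊362/2^7⌋ = ⌊362/128⌋ = 2
  ⌊362/2^8⌋ = ⌊362/256⌋ = 1
(the next term ⌊362/2^9⌋ = 0, terminating the sum). Summing: v_2(362!) = 181 + 90 + 45 + 22 + 11 + 5 + 2 + 1 = 357.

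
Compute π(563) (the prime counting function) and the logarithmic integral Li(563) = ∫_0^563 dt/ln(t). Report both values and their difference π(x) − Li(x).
π(563) = 103;  Li(563) ≈ 111.83;  π(x) − Li(x) ≈ -8.83.

Direct count of primes ≤ 563 gives π(563) = 103. Numerical evaluation of the logarithmic integral gives Li(563) ≈ 111.83. The difference π(x) − Li(x) ≈ -8.83 is typically negative for small/moderate x (Li(x) overestimates), though Littlewood's theorem shows this sign changes infinitely often.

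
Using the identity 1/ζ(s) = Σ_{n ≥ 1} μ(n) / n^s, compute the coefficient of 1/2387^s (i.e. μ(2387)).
μ(2387) = -1

Factor n = 2387 = 7 · 11 · 31. μ(n) = 0 if any exponent ≥ 2 (not squarefree); otherwise μ(n) = (−1)^{ω(n)} where ω(n) is the number of distinct prime factors. Applying: μ(2387) = -1.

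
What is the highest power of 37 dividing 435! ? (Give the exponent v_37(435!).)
v_37(435!) = 11

Legendre's formula: v_p(n!) = Σ_{k ≥ 1} ⌊n / p^k⌋. For p = 37, n = 435, the terms are:
  ⌊435/37^1⌋ = ⌊435/37⌋ = 11
(the next term ⌊435/37^2⌋ = 0, terminating the sum). Summing: v_37(435!) = 11 = 11.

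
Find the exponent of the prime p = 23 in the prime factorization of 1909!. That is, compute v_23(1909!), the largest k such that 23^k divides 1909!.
v_23(1909!) = 86

Legendre's formula: v_p(n!) = Σ_{k ≥ 1} ⌊n / p^k⌋. For p = 23, n = 1909, the terms are:
  ⌊1909/23^1⌋ = ⌊1909/23⌋ = 83
  ⌊1909/23^2⌋ = ⌊1909/529⌋ = 3
(the next term ⌊1909/23^3⌋ = 0, terminating the sum). Summing: v_23(1909!) = 83 + 3 = 86.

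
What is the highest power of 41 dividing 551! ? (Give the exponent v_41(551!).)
v_41(551!) = 13

Legendre's formula: v_p(n!) = Σ_{k ≥ 1} ⌊n / p^k⌋. For p = 41, n = 551, the terms are:
  ⌊551/41^1⌋ = ⌊551/41⌋ = 13
(the next term ⌊551/41^2⌋ = 0, terminating the sum). Summing: v_41(551!) = 13 = 13.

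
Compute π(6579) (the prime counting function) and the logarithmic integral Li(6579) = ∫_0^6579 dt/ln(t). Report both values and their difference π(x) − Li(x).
π(6579) = 851;  Li(6579) ≈ 866.61;  π(x) − Li(x) ≈ -15.61.

Direct count of primes ≤ 6579 gives π(6579) = 851. Numerical evaluation of the logarithmic integral gives Li(6579) ≈ 866.61. The difference π(x) − Li(x) ≈ -15.61 is typically negative for small/moderate x (Li(x) overestimates), though Littlewood's theorem shows this sign changes infinitely often.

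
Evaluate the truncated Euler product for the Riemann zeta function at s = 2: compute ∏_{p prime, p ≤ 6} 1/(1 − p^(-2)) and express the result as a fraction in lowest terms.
∏ = 25/16

The primes p ≤ 6 are [2, 3, 5]. For each prime, (1 − 1/p^2)^(-1) = p^2 / (p^2 − 1). The product is (1 − 1/2^2)^(-1), (1 − 1/3^2)^(-1), (1 − 1/5^2)^(-1) = ∏ p^2 / (p^2 − 1) = 25/16.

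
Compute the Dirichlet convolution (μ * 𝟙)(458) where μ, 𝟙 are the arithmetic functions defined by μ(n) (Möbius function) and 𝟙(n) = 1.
(μ * 𝟙)(458) = 0

Divisors of 458: [1, 2, 229, 458]. For each d | 458:
  d = 1: μ(1) · 𝟙(458/1) = 1 · 1 = 1
  d = 2: μ(2) · 𝟙(458/2) = -1 · 1 = -1
  d = 229: μ(229) · 𝟙(458/229) = -1 · 1 = -1
  d = 458: μ(458) · 𝟙(458/458) = 1 · 1 = 1
Summing: (μ * 𝟙)(458) = 1 + -1 + -1 + 1 = 0.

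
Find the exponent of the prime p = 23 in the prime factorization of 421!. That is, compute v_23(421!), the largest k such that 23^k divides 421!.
v_23(421!) = 18

Legendre's formula: v_p(n!) = Σ_{k ≥ 1} ⌊n / p^k⌋. For p = 23, n = 421, the terms are:
  ⌊421/23^1⌋ = ⌊421/23⌋ = 18
(the next term ⌊421/23^2⌋ = 0, terminating the sum). Summing: v_23(421!) = 18 = 18.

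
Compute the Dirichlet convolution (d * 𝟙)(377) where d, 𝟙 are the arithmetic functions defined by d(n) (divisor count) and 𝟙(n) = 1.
(d * 𝟙)(377) = 9

Divisors of 377: [1, 13, 29, 377]. For each d | 377:
  d = 1: d(1) · 𝟙(377/1) = 1 · 1 = 1
  d = 13: d(13) · 𝟙(377/13) = 2 · 1 = 2
  d = 29: d(29) · 𝟙(377/29) = 2 · 1 = 2
  d = 377: d(377) · 𝟙(377/377) = 4 · 1 = 4
Summing: (d * 𝟙)(377) = 1 + 2 + 2 + 4 = 9.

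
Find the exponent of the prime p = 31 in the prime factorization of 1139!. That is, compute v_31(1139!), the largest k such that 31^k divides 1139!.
v_31(1139!) = 37

Legendre's formula: v_p(n!) = Σ_{k ≥ 1} ⌊n / p^k⌋. For p = 31, n = 1139, the terms are:
  ⌊1139/31^1⌋ = ⌊1139/31⌋ = 36
  ⌊1139/31^2⌋ = ⌊1139/961⌋ = 1
(the next term ⌊1139/31^3⌋ = 0, terminating the sum). Summing: v_31(1139!) = 36 + 1 = 37.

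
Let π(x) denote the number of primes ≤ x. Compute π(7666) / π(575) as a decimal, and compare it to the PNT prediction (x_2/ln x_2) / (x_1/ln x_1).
π(7666)/π(575) = 971/105 ≈ 9.2476;  PNT prediction ≈ 9.4714.

π(575) = 105 and π(7666) = 971, so π(7666)/π(575) ≈ 9.2476. The PNT-predicted ratio is (7666/ln(7666)) / (575/ln(575)) ≈ 9.4714. The two agree to within a few percent, as expected.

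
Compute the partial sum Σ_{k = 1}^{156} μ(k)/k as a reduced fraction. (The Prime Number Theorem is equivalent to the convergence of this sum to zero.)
Σ μ(k)/k = 35386221418707905836854512026342273734410221837967216139/5364750833138837555449767529261714317873456270532298668855

Values of μ(k) for 1 ≤ k ≤ 156: μ(1) = 1, μ(2) = -1, μ(3) = -1, μ(5) = -1, μ(6) = 1, μ(7) = -1, μ(10) = 1, μ(11) = -1, μ(13) = -1, μ(14) = 1, μ(15) = 1, μ(17) = -1, μ(19) = -1, μ(21) = 1, μ(22) = 1, μ(23) = -1, μ(26) = 1, μ(29) = -1, μ(30) = -1, μ(31) = -1, μ(33) = 1, μ(34) = 1, μ(35) = 1, μ(37) = -1, μ(38) = 1, μ(39) = 1, μ(41) = -1, μ(42) = -1, μ(43) = -1, μ(46) = 1, μ(47) = -1, μ(51) = 1, μ(53) = -1, μ(55) = 1, μ(57) = 1, μ(58) = 1, μ(59) = -1, μ(61) = -1, μ(62) = 1, μ(65) = 1, μ(66) = -1, μ(67) = -1, μ(69) = 1, μ(70) = -1, μ(71) = -1, μ(73) = -1, μ(74) = 1, μ(77) = 1, μ(78) = -1, μ(79) = -1, μ(82) = 1, μ(83) = -1, μ(85) = 1, μ(86) = 1, μ(87) = 1, μ(89) = -1, μ(91) = 1, μ(93) = 1, μ(94) = 1, μ(95) = 1, μ(97) = -1, μ(101) = -1, μ(102) = -1, μ(103) = -1, μ(105) = -1, μ(106) = 1, μ(107) = -1, μ(109) = -1, μ(110) = -1, μ(111) = 1, μ(113) = -1, μ(114) = -1, μ(115) = 1, μ(118) = 1, μ(119) = 1, μ(122) = 1, μ(123) = 1, μ(127) = -1, μ(129) = 1, μ(130) = -1, μ(131) = -1, μ(133) = 1, μ(134) = 1, μ(137) = -1, μ(138) = -1, μ(139) = -1, μ(141) = 1, μ(142) = 1, μ(143) = 1, μ(145) = 1, μ(146) = 1, μ(149) = -1, μ(151) = -1, μ(154) = -1, μ(155) = 1, with μ = 0 on non-squarefree integers. Summing μ(k)/k for k where μ(k) ≠ 0 gives 35386221418707905836854512026342273734410221837967216139/5364750833138837555449767529261714317873456270532298668855 ≈ 0.0066. (PNT ⟺ this sum → 0 as n → ∞.)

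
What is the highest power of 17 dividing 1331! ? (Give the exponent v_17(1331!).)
v_17(1331!) = 82

Legendre's formula: v_p(n!) = Σ_{k ≥ 1} ⌊n / p^k⌋. For p = 17, n = 1331, the terms are:
  ⌊1331/17^1⌋ = ⌊1331/17⌋ = 78
  ⌊1331/17^2⌋ = ⌊1331/289⌋ = 4
(the next term ⌊1331/17^3⌋ = 0, terminating the sum). Summing: v_17(1331!) = 78 + 4 = 82.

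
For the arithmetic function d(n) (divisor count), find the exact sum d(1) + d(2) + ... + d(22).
Σ_{n ≤ 22} d(n) = 74

Compute d(n) for each 1 ≤ n ≤ 22: d(1) = 1, d(2) = 2, d(3) = 2, d(4) = 3, d(5) = 2, d(6) = 4, d(7) = 2, d(8) = 4, d(9) = 3, d(10) = 4, d(11) = 2, d(12) = 6, d(13) = 2, d(14) = 4, d(15) = 4, d(16) = 5, d(17) = 2, d(18) = 6, d(19) = 2, d(20) = 6, d(21) = 4, d(22) = 4. Summing all 22 values: 74. (Dirichlet's divisor formula: Σ_{n ≤ x} d(n) = x ln(x) + (2γ − 1) x + O(√x). For x = 22, the asymptotic estimate is ≈ 71.40.)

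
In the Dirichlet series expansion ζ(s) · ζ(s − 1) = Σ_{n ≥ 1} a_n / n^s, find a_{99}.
σ(99) = 156

In the product (Σ m^0/m^s)(Σ k / k^s) = Σ (Σ_{d | n} d) / n^s, the coefficient of 1/n^s is σ(n) = Σ_{d | n} d. For n = 99, divisors are [1, 3, 9, 11, 33, 99]; summing: σ(99) = 156.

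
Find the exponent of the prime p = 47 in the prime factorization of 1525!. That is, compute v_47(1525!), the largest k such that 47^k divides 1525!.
v_47(1525!) = 32

Legendre's formula: v_p(n!) = Σ_{k ≥ 1} ⌊n / p^k⌋. For p = 47, n = 1525, the terms are:
  ⌊1525/47^1⌋ = ⌊1525/47⌋ = 32
(the next term ⌊1525/47^2⌋ = 0, terminating the sum). Summing: v_47(1525!) = 32 = 32.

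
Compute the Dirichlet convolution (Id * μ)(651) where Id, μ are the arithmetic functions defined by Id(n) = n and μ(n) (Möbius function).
(Id * μ)(651) = 360

Divisors of 651: [1, 3, 7, 21, 31, 93, 217, 651]. For each d | 651:
  d = 1: Id(1) · μ(651/1) = 1 · -1 = -1
  d = 3: Id(3) · μ(651/3) = 3 · 1 = 3
  d = 7: Id(7) · μ(651/7) = 7 · 1 = 7
  d = 21: Id(21) · μ(651/21) = 21 · -1 = -21
  d = 31: Id(31) · μ(651/31) = 31 · 1 = 31
  d = 93: Id(93) · μ(651/93) = 93 · -1 = -93
  d = 217: Id(217) · μ(651/217) = 217 · -1 = -217
  d = 651: Id(651) · μ(651/651) = 651 · 1 = 651
Summing: (Id * μ)(651) = -1 + 3 + 7 + -21 + 31 + -93 + -217 + 651 = 360.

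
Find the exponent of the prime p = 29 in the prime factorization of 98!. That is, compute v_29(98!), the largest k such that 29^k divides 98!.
v_29(98!) = 3

Legendre's formula: v_p(n!) = Σ_{k ≥ 1} ⌊n / p^k⌋. For p = 29, n = 98, the terms are:
  ⌊98/29^1⌋ = ⌊98/29⌋ = 3
(the next term ⌊98/29^2⌋ = 0, terminating the sum). Summing: v_29(98!) = 3 = 3.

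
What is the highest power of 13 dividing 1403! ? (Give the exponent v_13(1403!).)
v_13(1403!) = 115

Legendre's formula: v_p(n!) = Σ_{k ≥ 1} ⌊n / p^k⌋. For p = 13, n = 1403, the terms are:
  ⌊1403/13^1⌋ = ⌊1403/13⌋ = 107
  ⌊1403/13^2⌋ = ⌊1403/169⌋ = 8
(the next term ⌊1403/13^3⌋ = 0, terminating the sum). Summing: v_13(1403!) = 107 + 8 = 115.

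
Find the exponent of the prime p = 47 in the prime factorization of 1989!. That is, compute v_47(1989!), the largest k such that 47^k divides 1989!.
v_47(1989!) = 42

Legendre's formula: v_p(n!) = Σ_{k ≥ 1} ⌊n / p^k⌋. For p = 47, n = 1989, the terms are:
  ⌊1989/47^1⌋ = ⌊1989/47⌋ = 42
(the next term ⌊1989/47^2⌋ = 0, terminating the sum). Summing: v_47(1989!) = 42 = 42.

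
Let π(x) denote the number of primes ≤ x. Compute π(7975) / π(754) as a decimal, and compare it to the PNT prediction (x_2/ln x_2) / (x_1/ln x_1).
π(7975)/π(754) = 1006/133 ≈ 7.5639;  PNT prediction ≈ 7.8001.

π(754) = 133 and π(7975) = 1006, so π(7975)/π(754) ≈ 7.5639. The PNT-predicted ratio is (7975/ln(7975)) / (754/ln(754)) ≈ 7.8001. The two agree to within a few percent, as expected.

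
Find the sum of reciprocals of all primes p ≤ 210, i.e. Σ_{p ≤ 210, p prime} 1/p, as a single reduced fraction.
Σ 1/p = 15202313841027497739047080375538859939135227730139536997746371469607707132833646367/7799922041683461553249199106329813876687996789903550945093032474868511536164700810

π(210) = 46, so the primes ≤ 210 are [2, 3, 5, 7, 11, 13, 17, 19, 23, 29, 31, 37, 41, 43, 47, 53, 59, 61, 67, 71, 73, 79, 83, 89, 97, 101, 103, 107, 109, 113, 127, 131, 137, 139, 149, 151, 157, 163, 167, 173, 179, 181, 191, 193, 197, 199]. Summing 1/p over these primes: 15202313841027497739047080375538859939135227730139536997746371469607707132833646367/7799922041683461553249199106329813876687996789903550945093032474868511536164700810 ≈ 1.9490. Mertens estimate ln ln(210) + 0.2615 ≈ 1.9381.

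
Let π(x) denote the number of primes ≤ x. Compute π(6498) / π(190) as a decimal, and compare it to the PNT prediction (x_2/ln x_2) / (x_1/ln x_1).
π(6498)/π(190) = 842/42 ≈ 20.0476;  PNT prediction ≈ 20.4400.

π(190) = 42 and π(6498) = 842, so π(6498)/π(190) ≈ 20.0476. The PNT-predicted ratio is (6498/ln(6498)) / (190/ln(190)) ≈ 20.4400. The two agree to within a few percent, as expected.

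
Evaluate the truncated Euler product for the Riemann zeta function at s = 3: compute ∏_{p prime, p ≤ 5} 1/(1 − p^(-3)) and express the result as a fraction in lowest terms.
∏ = 3375/2821

The primes p ≤ 5 are [2, 3, 5]. For each prime, (1 − 1/p^3)^(-1) = p^3 / (p^3 − 1). The product is (1 − 1/2^3)^(-1), (1 − 1/3^3)^(-1), (1 − 1/5^3)^(-1) = ∏ p^3 / (p^3 − 1) = 3375/2821.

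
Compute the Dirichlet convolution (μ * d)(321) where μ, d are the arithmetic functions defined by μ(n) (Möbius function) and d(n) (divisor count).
(μ * d)(321) = 1

Divisors of 321: [1, 3, 107, 321]. For each d | 321:
  d = 1: μ(1) · d(321/1) = 1 · 4 = 4
  d = 3: μ(3) · d(321/3) = -1 · 2 = -2
  d = 107: μ(107) · d(321/107) = -1 · 2 = -2
  d = 321: μ(321) · d(321/321) = 1 · 1 = 1
Summing: (μ * d)(321) = 4 + -2 + -2 + 1 = 1.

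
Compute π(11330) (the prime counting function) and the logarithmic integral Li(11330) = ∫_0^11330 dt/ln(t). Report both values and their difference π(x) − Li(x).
π(11330) = 1370;  Li(11330) ≈ 1389.55;  π(x) − Li(x) ≈ -19.55.

Direct count of primes ≤ 11330 gives π(11330) = 1370. Numerical evaluation of the logarithmic integral gives Li(11330) ≈ 1389.55. The difference π(x) − Li(x) ≈ -19.55 is typically negative for small/moderate x (Li(x) overestimates), though Littlewood's theorem shows this sign changes infinitely often.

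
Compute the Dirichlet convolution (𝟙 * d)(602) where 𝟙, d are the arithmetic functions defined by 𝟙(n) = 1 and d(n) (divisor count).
(𝟙 * d)(602) = 27

Divisors of 602: [1, 2, 7, 14, 43, 86, 301, 602]. For each d | 602:
  d = 1: 𝟙(1) · d(602/1) = 1 · 8 = 8
  d = 2: 𝟙(2) · d(602/2) = 1 · 4 = 4
  d = 7: 𝟙(7) · d(602/7) = 1 · 4 = 4
  d = 14: 𝟙(14) · d(602/14) = 1 · 2 = 2
  d = 43: 𝟙(43) · d(602/43) = 1 · 4 = 4
  d = 86: 𝟙(86) · d(602/86) = 1 · 2 = 2
  d = 301: 𝟙(301) · d(602/301) = 1 · 2 = 2
  d = 602: 𝟙(602) · d(602/602) = 1 · 1 = 1
Summing: (𝟙 * d)(602) = 8 + 4 + 4 + 2 + 4 + 2 + 2 + 1 = 27.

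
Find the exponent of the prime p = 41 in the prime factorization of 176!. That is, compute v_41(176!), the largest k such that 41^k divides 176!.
v_41(176!) = 4

Legendre's formula: v_p(n!) = Σ_{k ≥ 1} ⌊n / p^k⌋. For p = 41, n = 176, the terms are:
  ⌊176/41^1⌋ = ⌊176/41⌋ = 4
(the next term ⌊176/41^2⌋ = 0, terminating the sum). Summing: v_41(176!) = 4 = 4.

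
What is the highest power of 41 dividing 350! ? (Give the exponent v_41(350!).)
v_41(350!) = 8

Legendre's formula: v_p(n!) = Σ_{k ≥ 1} ⌊n / p^k⌋. For p = 41, n = 350, the terms are:
  ⌊350/41^1⌋ = ⌊350/41⌋ = 8
(the next term ⌊350/41^2⌋ = 0, terminating the sum). Summing: v_41(350!) = 8 = 8.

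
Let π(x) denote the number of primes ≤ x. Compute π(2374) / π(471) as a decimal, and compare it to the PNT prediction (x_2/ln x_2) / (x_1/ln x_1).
π(2374)/π(471) = 351/91 ≈ 3.8571;  PNT prediction ≈ 3.9914.

π(471) = 91 and π(2374) = 351, so π(2374)/π(471) ≈ 3.8571. The PNT-predicted ratio is (2374/ln(2374)) / (471/ln(471)) ≈ 3.9914. The two agree to within a few percent, as expected.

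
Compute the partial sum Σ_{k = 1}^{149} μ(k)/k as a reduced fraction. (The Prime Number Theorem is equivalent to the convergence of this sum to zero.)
Σ μ(k)/k = 6595680120984975873251486071642506311068428581824310097/497394116979759773352958578871947022849194621108954843470

Values of μ(k) for 1 ≤ k ≤ 149: μ(1) = 1, μ(2) = -1, μ(3) = -1, μ(5) = -1, μ(6) = 1, μ(7) = -1, μ(10) = 1, μ(11) = -1, μ(13) = -1, μ(14) = 1, μ(15) = 1, μ(17) = -1, μ(19) = -1, μ(21) = 1, μ(22) = 1, μ(23) = -1, μ(26) = 1, μ(29) = -1, μ(30) = -1, μ(31) = -1, μ(33) = 1, μ(34) = 1, μ(35) = 1, μ(37) = -1, μ(38) = 1, μ(39) = 1, μ(41) = -1, μ(42) = -1, μ(43) = -1, μ(46) = 1, μ(47) = -1, μ(51) = 1, μ(53) = -1, μ(55) = 1, μ(57) = 1, μ(58) = 1, μ(59) = -1, μ(61) = -1, μ(62) = 1, μ(65) = 1, μ(66) = -1, μ(67) = -1, μ(69) = 1, μ(70) = -1, μ(71) = -1, μ(73) = -1, μ(74) = 1, μ(77) = 1, μ(78) = -1, μ(79) = -1, μ(82) = 1, μ(83) = -1, μ(85) = 1, μ(86) = 1, μ(87) = 1, μ(89) = -1, μ(91) = 1, μ(93) = 1, μ(94) = 1, μ(95) = 1, μ(97) = -1, μ(101) = -1, μ(102) = -1, μ(103) = -1, μ(105) = -1, μ(106) = 1, μ(107) = -1, μ(109) = -1, μ(110) = -1, μ(111) = 1, μ(113) = -1, μ(114) = -1, μ(115) = 1, μ(118) = 1, μ(119) = 1, μ(122) = 1, μ(123) = 1, μ(127) = -1, μ(129) = 1, μ(130) = -1, μ(131) = -1, μ(133) = 1, μ(134) = 1, μ(137) = -1, μ(138) = -1, μ(139) = -1, μ(141) = 1, μ(142) = 1, μ(143) = 1, μ(145) = 1, μ(146) = 1, μ(149) = -1, with μ = 0 on non-squarefree integers. Summing μ(k)/k for k where μ(k) ≠ 0 gives 6595680120984975873251486071642506311068428581824310097/497394116979759773352958578871947022849194621108954843470 ≈ 0.0133. (PNT ⟺ this sum → 0 as n → ∞.)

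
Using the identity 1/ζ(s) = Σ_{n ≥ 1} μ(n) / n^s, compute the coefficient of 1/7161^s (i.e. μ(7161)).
μ(7161) = 1

Factor n = 7161 = 3 · 7 · 11 · 31. μ(n) = 0 if any exponent ≥ 2 (not squarefree); otherwise μ(n) = (−1)^{ω(n)} where ω(n) is the number of distinct prime factors. Applying: μ(7161) = 1.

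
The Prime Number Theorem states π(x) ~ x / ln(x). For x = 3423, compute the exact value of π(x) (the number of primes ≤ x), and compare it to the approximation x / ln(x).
π(3423) = 480;  x/ln(x) ≈ 420.61;  relative error ≈ 12.37%.

Directly count primes up to 3423: π(3423) = 480. The PNT approximation gives 3423/ln(3423) ≈ 3423/8.13827 ≈ 420.61. Relative error (π(x) − x/ln(x)) / π(x) ≈ 12.37%; the approximation is known to undercount slightly (Li(x) is a better estimate).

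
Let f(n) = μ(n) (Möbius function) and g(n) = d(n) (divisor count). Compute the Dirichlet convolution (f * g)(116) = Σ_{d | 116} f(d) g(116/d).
(μ * d)(116) = 1

Divisors of 116: [1, 2, 4, 29, 58, 116]. For each d | 116:
  d = 1: μ(1) · d(116/1) = 1 · 6 = 6
  d = 2: μ(2) · d(116/2) = -1 · 4 = -4
  d = 4: μ(4) · d(116/4) = 0 · 2 = 0
  d = 29: μ(29) · d(116/29) = -1 · 3 = -3
  d = 58: μ(58) · d(116/58) = 1 · 2 = 2
  d = 116: μ(116) · d(116/116) = 0 · 1 = 0
Summing: (μ * d)(116) = 6 + -4 + 0 + -3 + 2 + 0 = 1.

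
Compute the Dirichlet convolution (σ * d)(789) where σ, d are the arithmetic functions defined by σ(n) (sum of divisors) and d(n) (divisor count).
(σ * d)(789) = 1596

Divisors of 789: [1, 3, 263, 789]. For each d | 789:
  d = 1: σ(1) · d(789/1) = 1 · 4 = 4
  d = 3: σ(3) · d(789/3) = 4 · 2 = 8
  d = 263: σ(263) · d(789/263) = 264 · 2 = 528
  d = 789: σ(789) · d(789/789) = 1056 · 1 = 1056
Summing: (σ * d)(789) = 4 + 8 + 528 + 1056 = 1596.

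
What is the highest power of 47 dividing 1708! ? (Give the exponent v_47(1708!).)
v_47(1708!) = 36

Legendre's formula: v_p(n!) = Σ_{k ≥ 1} ⌊n / p^k⌋. For p = 47, n = 1708, the terms are:
  ⌊1708/47^1⌋ = ⌊1708/47⌋ = 36
(the next term ⌊1708/47^2⌋ = 0, terminating the sum). Summing: v_47(1708!) = 36 = 36.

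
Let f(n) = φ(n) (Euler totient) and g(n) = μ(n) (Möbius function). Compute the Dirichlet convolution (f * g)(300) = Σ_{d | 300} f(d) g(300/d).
(φ * μ)(300) = 16

Divisors of 300: [1, 2, 3, 4, 5, 6, 10, 12, 15, 20, 25, 30, 50, 60, 75, 100, 150, 300]. For each d | 300:
  d = 1: φ(1) · μ(300/1) = 1 · 0 = 0
  d = 2: φ(2) · μ(300/2) = 1 · 0 = 0
  d = 3: φ(3) · μ(300/3) = 2 · 0 = 0
  d = 4: φ(4) · μ(300/4) = 2 · 0 = 0
  d = 5: φ(5) · μ(300/5) = 4 · 0 = 0
  d = 6: φ(6) · μ(300/6) = 2 · 0 = 0
  d = 10: φ(10) · μ(300/10) = 4 · -1 = -4
  d = 12: φ(12) · μ(300/12) = 4 · 0 = 0
  d = 15: φ(15) · μ(300/15) = 8 · 0 = 0
  d = 20: φ(20) · μ(300/20) = 8 · 1 = 8
  d = 25: φ(25) · μ(300/25) = 20 · 0 = 0
  d = 30: φ(30) · μ(300/30) = 8 · 1 = 8
  d = 50: φ(50) · μ(300/50) = 20 · 1 = 20
  d = 60: φ(60) · μ(300/60) = 16 · -1 = -16
  d = 75: φ(75) · μ(300/75) = 40 · 0 = 0
  d = 100: φ(100) · μ(300/100) = 40 · -1 = -40
  d = 150: φ(150) · μ(300/150) = 40 · -1 = -40
  d = 300: φ(300) · μ(300/300) = 80 · 1 = 80
Summing: (φ * μ)(300) = 0 + 0 + 0 + 0 + 0 + 0 + -4 + 0 + 0 + 8 + 0 + 8 + 20 + -16 + 0 + -40 + -40 + 80 = 16.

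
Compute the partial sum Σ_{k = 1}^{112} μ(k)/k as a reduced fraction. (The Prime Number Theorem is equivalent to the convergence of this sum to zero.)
Σ μ(k)/k = -678316192822146162262092815134314936522301/39962142402550705168325165981723972810713890

Values of μ(k) for 1 ≤ k ≤ 112: μ(1) = 1, μ(2) = -1, μ(3) = -1, μ(5) = -1, μ(6) = 1, μ(7) = -1, μ(10) = 1, μ(11) = -1, μ(13) = -1, μ(14) = 1, μ(15) = 1, μ(17) = -1, μ(19) = -1, μ(21) = 1, μ(22) = 1, μ(23) = -1, μ(26) = 1, μ(29) = -1, μ(30) = -1, μ(31) = -1, μ(33) = 1, μ(34) = 1, μ(35) = 1, μ(37) = -1, μ(38) = 1, μ(39) = 1, μ(41) = -1, μ(42) = -1, μ(43) = -1, μ(46) = 1, μ(47) = -1, μ(51) = 1, μ(53) = -1, μ(55) = 1, μ(57) = 1, μ(58) = 1, μ(59) = -1, μ(61) = -1, μ(62) = 1, μ(65) = 1, μ(66) = -1, μ(67) = -1, μ(69) = 1, μ(70) = -1, μ(71) = -1, μ(73) = -1, μ(74) = 1, μ(77) = 1, μ(78) = -1, μ(79) = -1, μ(82) = 1, μ(83) = -1, μ(85) = 1, μ(86) = 1, μ(87) = 1, μ(89) = -1, μ(91) = 1, μ(93) = 1, μ(94) = 1, μ(95) = 1, μ(97) = -1, μ(101) = -1, μ(102) = -1, μ(103) = -1, μ(105) = -1, μ(106) = 1, μ(107) = -1, μ(109) = -1, μ(110) = -1, μ(111) = 1, with μ = 0 on non-squarefree integers. Summing μ(k)/k for k where μ(k) ≠ 0 gives -678316192822146162262092815134314936522301/39962142402550705168325165981723972810713890 ≈ -0.0170. (PNT ⟺ this sum → 0 as n → ∞.)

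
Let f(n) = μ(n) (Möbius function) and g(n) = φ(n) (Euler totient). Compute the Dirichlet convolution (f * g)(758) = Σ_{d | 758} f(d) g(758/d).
(μ * φ)(758) = 0

Divisors of 758: [1, 2, 379, 758]. For each d | 758:
  d = 1: μ(1) · φ(758/1) = 1 · 378 = 378
  d = 2: μ(2) · φ(758/2) = -1 · 378 = -378
  d = 379: μ(379) · φ(758/379) = -1 · 1 = -1
  d = 758: μ(758) · φ(758/758) = 1 · 1 = 1
Summing: (μ * φ)(758) = 378 + -378 + -1 + 1 = 0.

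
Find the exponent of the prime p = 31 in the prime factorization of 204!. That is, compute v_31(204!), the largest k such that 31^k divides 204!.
v_31(204!) = 6

Legendre's formula: v_p(n!) = Σ_{k ≥ 1} ⌊n / p^k⌋. For p = 31, n = 204, the terms are:
  ⌊204/31^1⌋ = ⌊204/31⌋ = 6
(the next term ⌊204/31^2⌋ = 0, terminating the sum). Summing: v_31(204!) = 6 = 6.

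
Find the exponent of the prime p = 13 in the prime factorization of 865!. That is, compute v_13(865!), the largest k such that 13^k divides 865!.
v_13(865!) = 71

Legendre's formula: v_p(n!) = Σ_{k ≥ 1} ⌊n / p^k⌋. For p = 13, n = 865, the terms are:
  ⌊865/13^1⌋ = ⌊865/13⌋ = 66
  ⌊865/13^2⌋ = ⌊865/169⌋ = 5
(the next term ⌊865/13^3⌋ = 0, terminating the sum). Summing: v_13(865!) = 66 + 5 = 71.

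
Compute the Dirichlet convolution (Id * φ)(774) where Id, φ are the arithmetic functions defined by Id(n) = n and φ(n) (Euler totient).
(Id * φ)(774) = 5355

Divisors of 774: [1, 2, 3, 6, 9, 18, 43, 86, 129, 258, 387, 774]. For each d | 774:
  d = 1: Id(1) · φ(774/1) = 1 · 252 = 252
  d = 2: Id(2) · φ(774/2) = 2 · 252 = 504
  d = 3: Id(3) · φ(774/3) = 3 · 84 = 252
  d = 6: Id(6) · φ(774/6) = 6 · 84 = 504
  d = 9: Id(9) · φ(774/9) = 9 · 42 = 378
  d = 18: Id(18) · φ(774/18) = 18 · 42 = 756
  d = 43: Id(43) · φ(774/43) = 43 · 6 = 258
  d = 86: Id(86) · φ(774/86) = 86 · 6 = 516
  d = 129: Id(129) · φ(774/129) = 129 · 2 = 258
  d = 258: Id(258) · φ(774/258) = 258 · 2 = 516
  d = 387: Id(387) · φ(774/387) = 387 · 1 = 387
  d = 774: Id(774) · φ(774/774) = 774 · 1 = 774
Summing: (Id * φ)(774) = 252 + 504 + 252 + 504 + 378 + 756 + 258 + 516 + 258 + 516 + 387 + 774 = 5355.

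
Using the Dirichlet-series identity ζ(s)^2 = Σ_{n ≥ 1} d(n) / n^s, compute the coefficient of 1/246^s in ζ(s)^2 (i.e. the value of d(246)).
d(246) = 8

ζ(s)^2 = (Σ 1/m^s)(Σ 1/k^s). The coefficient of 1/n^s in the product is the number of ordered pairs (m, k) with mk = n, which equals d(n). For n = 246, divisors are [1, 2, 3, 6, 41, 82, 123, 246], so d(246) = 8.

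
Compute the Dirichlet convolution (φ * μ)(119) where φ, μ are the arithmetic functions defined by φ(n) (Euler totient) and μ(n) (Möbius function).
(φ * μ)(119) = 75

Divisors of 119: [1, 7, 17, 119]. For each d | 119:
  d = 1: φ(1) · μ(119/1) = 1 · 1 = 1
  d = 7: φ(7) · μ(119/7) = 6 · -1 = -6
  d = 17: φ(17) · μ(119/17) = 16 · -1 = -16
  d = 119: φ(119) · μ(119/119) = 96 · 1 = 96
Summing: (φ * μ)(119) = 1 + -6 + -16 + 96 = 75.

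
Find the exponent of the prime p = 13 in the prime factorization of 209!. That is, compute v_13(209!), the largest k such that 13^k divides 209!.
v_13(209!) = 17

Legendre's formula: v_p(n!) = Σ_{k ≥ 1} ⌊n / p^k⌋. For p = 13, n = 209, the terms are:
  ⌊209/13^1⌋ = ⌊209/13⌋ = 16
  ⌊209/13^2⌋ = ⌊209/169⌋ = 1
(the next term ⌊209/13^3⌋ = 0, terminating the sum). Summing: v_13(209!) = 16 + 1 = 17.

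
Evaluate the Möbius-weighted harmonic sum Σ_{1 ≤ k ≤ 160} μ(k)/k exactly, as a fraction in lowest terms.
Σ μ(k)/k = 64913714004742152105857055486137916673345137521594294887693/5053595284816784977233681012564534887436795806841425346061410

Values of μ(k) for 1 ≤ k ≤ 160: μ(1) = 1, μ(2) = -1, μ(3) = -1, μ(5) = -1, μ(6) = 1, μ(7) = -1, μ(10) = 1, μ(11) = -1, μ(13) = -1, μ(14) = 1, μ(15) = 1, μ(17) = -1, μ(19) = -1, μ(21) = 1, μ(22) = 1, μ(23) = -1, μ(26) = 1, μ(29) = -1, μ(30) = -1, μ(31) = -1, μ(33) = 1, μ(34) = 1, μ(35) = 1, μ(37) = -1, μ(38) = 1, μ(39) = 1, μ(41) = -1, μ(42) = -1, μ(43) = -1, μ(46) = 1, μ(47) = -1, μ(51) = 1, μ(53) = -1, μ(55) = 1, μ(57) = 1, μ(58) = 1, μ(59) = -1, μ(61) = -1, μ(62) = 1, μ(65) = 1, μ(66) = -1, μ(67) = -1, μ(69) = 1, μ(70) = -1, μ(71) = -1, μ(73) = -1, μ(74) = 1, μ(77) = 1, μ(78) = -1, μ(79) = -1, μ(82) = 1, μ(83) = -1, μ(85) = 1, μ(86) = 1, μ(87) = 1, μ(89) = -1, μ(91) = 1, μ(93) = 1, μ(94) = 1, μ(95) = 1, μ(97) = -1, μ(101) = -1, μ(102) = -1, μ(103) = -1, μ(105) = -1, μ(106) = 1, μ(107) = -1, μ(109) = -1, μ(110) = -1, μ(111) = 1, μ(113) = -1, μ(114) = -1, μ(115) = 1, μ(118) = 1, μ(119) = 1, μ(122) = 1, μ(123) = 1, μ(127) = -1, μ(129) = 1, μ(130) = -1, μ(131) = -1, μ(133) = 1, μ(134) = 1, μ(137) = -1, μ(138) = -1, μ(139) = -1, μ(141) = 1, μ(142) = 1, μ(143) = 1, μ(145) = 1, μ(146) = 1, μ(149) = -1, μ(151) = -1, μ(154) = -1, μ(155) = 1, μ(157) = -1, μ(158) = 1, μ(159) = 1, with μ = 0 on non-squarefree integers. Summing μ(k)/k for k where μ(k) ≠ 0 gives 64913714004742152105857055486137916673345137521594294887693/5053595284816784977233681012564534887436795806841425346061410 ≈ 0.0128. (PNT ⟺ this sum → 0 as n → ∞.)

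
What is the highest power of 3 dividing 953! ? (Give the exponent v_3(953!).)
v_3(953!) = 472

Legendre's formula: v_p(n!) = Σ_{k ≥ 1} ⌊n / p^k⌋. For p = 3, n = 953, the terms are:
  ⌊953/3^1⌋ = ⌊953/3⌋ = 317
  ⌊953/3^2⌋ = ⌊953/9⌋ = 105
  ⌊953/3^3⌋ = ⌊953/27⌋ = 35
  ⌊953/3^4⌋ = ⌊953/81⌋ = 11
  ⌊953/3^5⌋ = ⌊953/243⌋ = 3
  ⌊953/3^6⌋ = ⌊953/729⌋ = 1
(the next term ⌊953/3^7⌋ = 0, terminating the sum). Summing: v_3(953!) = 317 + 105 + 35 + 11 + 3 + 1 = 472.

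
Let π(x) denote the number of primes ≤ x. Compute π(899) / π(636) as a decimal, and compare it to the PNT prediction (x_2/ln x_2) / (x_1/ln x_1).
π(899)/π(636) = 154/115 ≈ 1.3391;  PNT prediction ≈ 1.3416.

π(636) = 115 and π(899) = 154, so π(899)/π(636) ≈ 1.3391. The PNT-predicted ratio is (899/ln(899)) / (636/ln(636)) ≈ 1.3416. The two agree to within a few percent, as expected.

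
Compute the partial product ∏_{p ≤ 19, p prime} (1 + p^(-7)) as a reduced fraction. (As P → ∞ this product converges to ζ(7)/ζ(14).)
∏ = 1068826090093603336253543016500022477644576/1060040977976779320486482915314295925421875

The primes p ≤ 19 are [2, 3, 5, 7, 11, 13, 17, 19]. For each, (1 + 1/p^7) = (p^7 + 1)/p^7. Multiplying these fractions over p ∈ [2, 3, 5, 7, 11, 13, 17, 19] gives 1068826090093603336253543016500022477644576/1060040977976779320486482915314295925421875. (In the limit P → ∞ this tends to ζ(7)/ζ(14).)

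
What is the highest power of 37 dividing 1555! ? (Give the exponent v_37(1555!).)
v_37(1555!) = 43

Legendre's formula: v_p(n!) = Σ_{k ≥ 1} ⌊n / p^k⌋. For p = 37, n = 1555, the terms are:
  ⌊1555/37^1⌋ = ⌊1555/37⌋ = 42
  ⌊1555/37^2⌋ = ⌊1555/1369⌋ = 1
(the next term ⌊1555/37^3⌋ = 0, terminating the sum). Summing: v_37(1555!) = 42 + 1 = 43.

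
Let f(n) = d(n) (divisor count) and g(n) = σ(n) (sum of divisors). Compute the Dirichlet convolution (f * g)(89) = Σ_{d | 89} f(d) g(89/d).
(d * σ)(89) = 92

Divisors of 89: [1, 89]. For each d | 89:
  d = 1: d(1) · σ(89/1) = 1 · 90 = 90
  d = 89: d(89) · σ(89/89) = 2 · 1 = 2
Summing: (d * σ)(89) = 90 + 2 = 92.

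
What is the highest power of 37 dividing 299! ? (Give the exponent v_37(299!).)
v_37(299!) = 8

Legendre's formula: v_p(n!) = Σ_{k ≥ 1} ⌊n / p^k⌋. For p = 37, n = 299, the terms are:
  ⌊299/37^1⌋ = ⌊299/37⌋ = 8
(the next term ⌊299/37^2⌋ = 0, terminating the sum). Summing: v_37(299!) = 8 = 8.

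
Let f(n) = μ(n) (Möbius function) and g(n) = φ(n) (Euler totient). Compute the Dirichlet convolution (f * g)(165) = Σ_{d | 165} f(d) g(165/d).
(μ * φ)(165) = 27

Divisors of 165: [1, 3, 5, 11, 15, 33, 55, 165]. For each d | 165:
  d = 1: μ(1) · φ(165/1) = 1 · 80 = 80
  d = 3: μ(3) · φ(165/3) = -1 · 40 = -40
  d = 5: μ(5) · φ(165/5) = -1 · 20 = -20
  d = 11: μ(11) · φ(165/11) = -1 · 8 = -8
  d = 15: μ(15) · φ(165/15) = 1 · 10 = 10
  d = 33: μ(33) · φ(165/33) = 1 · 4 = 4
  d = 55: μ(55) · φ(165/55) = 1 · 2 = 2
  d = 165: μ(165) · φ(165/165) = -1 · 1 = -1
Summing: (μ * φ)(165) = 80 + -40 + -20 + -8 + 10 + 4 + 2 + -1 = 27.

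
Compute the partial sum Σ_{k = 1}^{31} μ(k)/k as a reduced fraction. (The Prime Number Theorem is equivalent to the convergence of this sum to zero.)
Σ μ(k)/k = -4193929329/66853496710

Values of μ(k) for 1 ≤ k ≤ 31: μ(1) = 1, μ(2) = -1, μ(3) = -1, μ(5) = -1, μ(6) = 1, μ(7) = -1, μ(10) = 1, μ(11) = -1, μ(13) = -1, μ(14) = 1, μ(15) = 1, μ(17) = -1, μ(19) = -1, μ(21) = 1, μ(22) = 1, μ(23) = -1, μ(26) = 1, μ(29) = -1, μ(30) = -1, μ(31) = -1, with μ = 0 on non-squarefree integers. Summing μ(k)/k for k where μ(k) ≠ 0 gives -4193929329/66853496710 ≈ -0.0627. (PNT ⟺ this sum → 0 as n → ∞.)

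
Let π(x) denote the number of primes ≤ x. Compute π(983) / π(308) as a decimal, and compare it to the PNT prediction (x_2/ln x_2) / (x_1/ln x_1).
π(983)/π(308) = 166/63 ≈ 2.6349;  PNT prediction ≈ 2.6540.

π(308) = 63 and π(983) = 166, so π(983)/π(308) ≈ 2.6349. The PNT-predicted ratio is (983/ln(983)) / (308/ln(308)) ≈ 2.6540. The two agree to within a few percent, as expected.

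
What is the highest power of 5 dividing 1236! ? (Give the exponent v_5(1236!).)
v_5(1236!) = 306

Legendre's formula: v_p(n!) = Σ_{k ≥ 1} ⌊n / p^k⌋. For p = 5, n = 1236, the terms are:
  ⌊1236/5^1⌋ = ⌊1236/5⌋ = 247
  ⌊1236/5^2⌋ = ⌊1236/25⌋ = 49
  ⌊1236/5^3⌋ = ⌊1236/125⌋ = 9
  ⌊1236/5^4⌋ = ⌊1236/625⌋ = 1
(the next term ⌊1236/5^5⌋ = 0, terminating the sum). Summing: v_5(1236!) = 247 + 49 + 9 + 1 = 306.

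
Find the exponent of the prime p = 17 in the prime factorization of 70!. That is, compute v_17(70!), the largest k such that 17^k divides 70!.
v_17(70!) = 4

Legendre's formula: v_p(n!) = Σ_{k ≥ 1} ⌊n / p^k⌋. For p = 17, n = 70, the terms are:
  ⌊70/17^1⌋ = ⌊70/17⌋ = 4
(the next term ⌊70/17^2⌋ = 0, terminating the sum). Summing: v_17(70!) = 4 = 4.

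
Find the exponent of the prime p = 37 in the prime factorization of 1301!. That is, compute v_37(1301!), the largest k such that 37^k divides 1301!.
v_37(1301!) = 35

Legendre's formula: v_p(n!) = Σ_{k ≥ 1} ⌊n / p^k⌋. For p = 37, n = 1301, the terms are:
  ⌊1301/37^1⌋ = ⌊1301/37⌋ = 35
(the next term ⌊1301/37^2⌋ = 0, terminating the sum). Summing: v_37(1301!) = 35 = 35.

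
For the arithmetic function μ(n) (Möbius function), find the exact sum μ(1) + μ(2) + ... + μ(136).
Σ_{n ≤ 136} μ(n) = -1

Compute μ(n) for each 1 ≤ n ≤ 136: μ(1) = 1, μ(2) = -1, μ(3) = -1, μ(4) = 0, μ(5) = -1, μ(6) = 1, μ(7) = -1, μ(8) = 0, μ(9) = 0, μ(10) = 1, μ(11) = -1, μ(12) = 0, μ(13) = -1, μ(14) = 1, μ(15) = 1, μ(16) = 0, μ(17) = -1, μ(18) = 0, μ(19) = -1, μ(20) = 0, μ(21) = 1, μ(22) = 1, μ(23) = -1, μ(24) = 0, μ(25) = 0, μ(26) = 1, μ(27) = 0, μ(28) = 0, μ(29) = -1, μ(30) = -1, μ(31) = -1, μ(32) = 0, μ(33) = 1, μ(34) = 1, μ(35) = 1, μ(36) = 0, μ(37) = -1, μ(38) = 1, μ(39) = 1, μ(40) = 0, μ(41) = -1, μ(42) = -1, μ(43) = -1, μ(44) = 0, μ(45) = 0, μ(46) = 1, μ(47) = -1, μ(48) = 0, μ(49) = 0, μ(50) = 0, μ(51) = 1, μ(52) = 0, μ(53) = -1, μ(54) = 0, μ(55) = 1, μ(56) = 0, μ(57) = 1, μ(58) = 1, μ(59) = -1, μ(60) = 0, μ(61) = -1, μ(62) = 1, μ(63) = 0, μ(64) = 0, μ(65) = 1, μ(66) = -1, μ(67) = -1, μ(68) = 0, μ(69) = 1, μ(70) = -1, μ(71) = -1, μ(72) = 0, μ(73) = -1, μ(74) = 1, μ(75) = 0, μ(76) = 0, μ(77) = 1, μ(78) = -1, μ(79) = -1, μ(80) = 0, μ(81) = 0, μ(82) = 1, μ(83) = -1, μ(84) = 0, μ(85) = 1, μ(86) = 1, μ(87) = 1, μ(88) = 0, μ(89) = -1, μ(90) = 0, μ(91) = 1, μ(92) = 0, μ(93) = 1, μ(94) = 1, μ(95) = 1, μ(96) = 0, μ(97) = -1, μ(98) = 0, μ(99) = 0, μ(100) = 0, μ(101) = -1, μ(102) = -1, μ(103) = -1, μ(104) = 0, μ(105) = -1, μ(106) = 1, μ(107) = -1, μ(108) = 0, μ(109) = -1, μ(110) = -1, μ(111) = 1, μ(112) = 0, μ(113) = -1, μ(114) = -1, μ(115) = 1, μ(116) = 0, μ(117) = 0, μ(118) = 1, μ(119) = 1, μ(120) = 0, μ(121) = 0, μ(122) = 1, μ(123) = 1, μ(124) = 0, μ(125) = 0, μ(126) = 0, μ(127) = -1, μ(128) = 0, μ(129) = 1, μ(130) = -1, μ(131) = -1, μ(132) = 0, μ(133) = 1, μ(134) = 1, μ(135) = 0, μ(136) = 0. Summing all 136 values: -1. (Mertens function M(x) = Σ_{n ≤ x} μ(n); on average M(x) should be small (PNT ⟺ M(x) = o(x)).)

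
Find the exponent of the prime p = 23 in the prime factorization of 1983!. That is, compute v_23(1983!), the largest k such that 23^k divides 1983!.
v_23(1983!) = 89

Legendre's formula: v_p(n!) = Σ_{k ≥ 1} ⌊n / p^k⌋. For p = 23, n = 1983, the terms are:
  ⌊1983/23^1⌋ = ⌊1983/23⌋ = 86
  ⌊1983/23^2⌋ = ⌊1983/529⌋ = 3
(the next term ⌊1983/23^3⌋ = 0, terminating the sum). Summing: v_23(1983!) = 86 + 3 = 89.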